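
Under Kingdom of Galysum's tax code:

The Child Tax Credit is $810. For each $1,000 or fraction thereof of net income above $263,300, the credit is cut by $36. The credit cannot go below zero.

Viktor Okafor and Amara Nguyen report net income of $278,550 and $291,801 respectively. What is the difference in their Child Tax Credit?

$234

Viktor ($278,550): Child Tax Credit: income exceeds $263,300 by $15,250, which is 16 full-or-partial $1,000 increments; reduction = 16 × $36 = $576, leaving $234.
Amara ($291,801): Child Tax Credit: income exceeds $263,300 by $28,501 → 29 increments × $36 = $1,044 ≥ base, so the credit is $0.
Difference: |$234 − $0| = $234.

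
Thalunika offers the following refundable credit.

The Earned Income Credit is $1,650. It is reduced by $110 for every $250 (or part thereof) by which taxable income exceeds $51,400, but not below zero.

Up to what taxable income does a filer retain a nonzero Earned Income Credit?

After 14 increments the reduction is 14 × $110 = $1,540, leaving $110; one more increment wipes it out. Increment 14 ends at excess 14 × $250 = $3,500, so the highest qualifying income is $51,400 + $3,500 = $54,900.

$54,900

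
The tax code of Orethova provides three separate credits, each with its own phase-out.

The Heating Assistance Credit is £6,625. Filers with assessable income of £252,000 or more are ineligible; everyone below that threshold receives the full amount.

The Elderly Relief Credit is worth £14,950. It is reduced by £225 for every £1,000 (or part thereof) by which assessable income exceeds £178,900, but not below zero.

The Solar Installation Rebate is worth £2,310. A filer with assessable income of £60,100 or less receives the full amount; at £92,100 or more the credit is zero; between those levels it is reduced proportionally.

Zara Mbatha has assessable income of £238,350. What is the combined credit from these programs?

£8,075

Heating Assistance Credit: £238,350 is below the £252,000 cutoff, so the full £6,625 applies.
Elderly Relief Credit: income exceeds £178,900 by £59,450, which is 60 full-or-partial £1,000 increments; reduction = 60 × £225 = £13,500, leaving £1,450.
Solar Installation Rebate: £238,350 is at or above £92,100, so the credit is £0.
Total: £6,625 + £1,450 + £0 = £8,075.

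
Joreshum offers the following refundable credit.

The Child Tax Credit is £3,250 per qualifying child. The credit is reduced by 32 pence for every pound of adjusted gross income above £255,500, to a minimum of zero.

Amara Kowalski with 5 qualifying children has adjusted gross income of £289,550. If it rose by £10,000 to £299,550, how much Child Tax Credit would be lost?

£3,200

At £289,550 — base = 5 × £3,250 = £16,250. 32% of the £34,050 excess over £255,500 is £10,896; credit = £16,250 − £10,896 = £5,354.
At £299,550 — base = 5 × £3,250 = £16,250. 32% of the £44,050 excess over £255,500 is £14,096; credit = £16,250 − £14,096 = £2,154.
Lost: £5,354 − £2,154 = £3,200.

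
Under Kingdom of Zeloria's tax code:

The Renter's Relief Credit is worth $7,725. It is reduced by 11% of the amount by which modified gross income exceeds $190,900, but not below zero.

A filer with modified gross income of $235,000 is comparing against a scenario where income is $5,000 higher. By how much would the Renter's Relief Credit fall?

At $235,000 — 11% of the $44,100 excess over $190,900 is $4,851; credit = $7,725 − $4,851 = $2,874.
At $240,000 — 11% of the $49,100 excess over $190,900 is $5,401; credit = $7,725 − $5,401 = $2,324.
Lost: $2,874 − $2,324 = $550.

$550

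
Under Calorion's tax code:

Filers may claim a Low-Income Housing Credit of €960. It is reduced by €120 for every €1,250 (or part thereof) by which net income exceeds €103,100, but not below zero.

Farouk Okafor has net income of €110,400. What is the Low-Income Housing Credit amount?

€240

Low-Income Housing Credit: income exceeds €103,100 by €7,300, which is 6 full-or-partial €1,250 increments; reduction = 6 × €120 = €720, leaving €240.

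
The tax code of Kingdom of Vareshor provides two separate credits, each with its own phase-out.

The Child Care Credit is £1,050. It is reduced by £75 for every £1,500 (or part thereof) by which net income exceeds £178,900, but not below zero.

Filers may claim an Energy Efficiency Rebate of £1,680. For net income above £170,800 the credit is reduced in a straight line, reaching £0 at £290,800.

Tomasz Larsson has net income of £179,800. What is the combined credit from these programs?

£2,529

Child Care Credit: income exceeds £178,900 by £900, which is 1 full-or-partial £1,500 increment; reduction = 1 × £75 = £75, leaving £975.
Energy Efficiency Rebate: £179,800 is £9,000 into a £120,000 phase-out range, leaving 111,000/120,000 of the credit: £1,680 × 111,000/120,000 = £1,554.
Total: £975 + £1,554 = £2,529.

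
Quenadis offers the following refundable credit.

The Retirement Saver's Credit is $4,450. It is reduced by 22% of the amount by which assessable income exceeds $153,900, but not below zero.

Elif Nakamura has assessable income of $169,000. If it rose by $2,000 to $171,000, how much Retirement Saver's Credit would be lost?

At $169,000 — 22% of the $15,100 excess over $153,900 is $3,322; credit = $4,450 − $3,322 = $1,128.
At $171,000 — 22% of the $17,100 excess over $153,900 is $3,762; credit = $4,450 − $3,762 = $688.
Lost: $1,128 − $688 = $440.

$440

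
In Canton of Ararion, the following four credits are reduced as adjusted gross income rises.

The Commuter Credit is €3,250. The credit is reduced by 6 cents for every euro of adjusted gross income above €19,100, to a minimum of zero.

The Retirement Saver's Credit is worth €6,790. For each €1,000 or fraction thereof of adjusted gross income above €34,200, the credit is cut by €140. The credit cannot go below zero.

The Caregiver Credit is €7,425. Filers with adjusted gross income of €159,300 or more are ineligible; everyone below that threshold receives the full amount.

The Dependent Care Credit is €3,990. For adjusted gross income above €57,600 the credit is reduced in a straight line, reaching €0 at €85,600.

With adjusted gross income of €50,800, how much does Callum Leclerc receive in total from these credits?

Commuter Credit: 6% of the €31,700 excess over €19,100 is €1,902; credit = €3,250 − €1,902 = €1,348.
Retirement Saver's Credit: income exceeds €34,200 by €16,600, which is 17 full-or-partial €1,000 increments; reduction = 17 × €140 = €2,380, leaving €4,410.
Caregiver Credit: €50,800 is below the €159,300 cutoff, so the full €7,425 applies.
Dependent Care Credit: €50,800 is at or below the €57,600 threshold, so the full €3,990 applies.
Total: €1,348 + €4,410 + €7,425 + €3,990 = €17,173.

€17,173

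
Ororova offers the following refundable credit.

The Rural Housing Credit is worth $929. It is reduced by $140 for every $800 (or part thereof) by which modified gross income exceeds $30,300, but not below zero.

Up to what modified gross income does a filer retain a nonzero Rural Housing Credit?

$35,100

After 6 increments the reduction is 6 × $140 = $840, leaving $89; one more increment wipes it out. Increment 6 ends at excess 6 × $800 = $4,800, so the highest qualifying income is $30,300 + $4,800 = $35,100.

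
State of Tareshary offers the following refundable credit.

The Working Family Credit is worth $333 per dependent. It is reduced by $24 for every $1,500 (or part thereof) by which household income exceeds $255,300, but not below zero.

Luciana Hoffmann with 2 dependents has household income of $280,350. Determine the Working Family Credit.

Working Family Credit: base = 2 × $333 = $666. income exceeds $255,300 by $25,050, which is 17 full-or-partial $1,500 increments; reduction = 17 × $24 = $408, leaving $258.

$258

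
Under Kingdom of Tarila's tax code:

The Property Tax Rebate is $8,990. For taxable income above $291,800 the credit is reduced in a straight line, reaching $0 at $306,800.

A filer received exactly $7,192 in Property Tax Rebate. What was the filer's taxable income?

$7,192 is 7,192/8,990 of the full $8,990, so 1,798/8,990 of the $15,000 range has been used: income = $291,800 + $15,000 × 1,798/8,990 = $294,800.

$294,800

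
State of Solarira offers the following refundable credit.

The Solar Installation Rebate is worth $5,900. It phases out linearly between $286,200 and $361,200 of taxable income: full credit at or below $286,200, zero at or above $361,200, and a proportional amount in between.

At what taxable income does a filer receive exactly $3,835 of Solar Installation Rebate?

$3,835 is 3,835/5,900 of the full $5,900, so 2,065/5,900 of the $75,000 range has been used: income = $286,200 + $75,000 × 2,065/5,900 = $312,450.

$312,450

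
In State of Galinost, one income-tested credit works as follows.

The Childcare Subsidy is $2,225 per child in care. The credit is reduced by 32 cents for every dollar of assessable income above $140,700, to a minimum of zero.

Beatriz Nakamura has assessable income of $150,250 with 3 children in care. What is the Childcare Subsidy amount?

Childcare Subsidy: base = 3 × $2,225 = $6,675. 32% of the $9,550 excess over $140,700 is $3,056; credit = $6,675 − $3,056 = $3,619.

$3,619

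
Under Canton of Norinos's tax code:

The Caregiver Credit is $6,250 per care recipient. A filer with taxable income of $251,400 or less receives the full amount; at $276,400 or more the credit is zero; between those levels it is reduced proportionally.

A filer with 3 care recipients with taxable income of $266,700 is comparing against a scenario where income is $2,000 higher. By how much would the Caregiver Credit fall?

$1,500

At $266,700 — base = 3 × $6,250 = $18,750. $266,700 is $15,300 into a $25,000 phase-out range, leaving 9,700/25,000 of the credit: $18,750 × 9,700/25,000 = $7,275.
At $268,700 — base = 3 × $6,250 = $18,750. $268,700 is $17,300 into a $25,000 phase-out range, leaving 7,700/25,000 of the credit: $18,750 × 7,700/25,000 = $5,775.
Lost: $7,275 − $5,775 = $1,500.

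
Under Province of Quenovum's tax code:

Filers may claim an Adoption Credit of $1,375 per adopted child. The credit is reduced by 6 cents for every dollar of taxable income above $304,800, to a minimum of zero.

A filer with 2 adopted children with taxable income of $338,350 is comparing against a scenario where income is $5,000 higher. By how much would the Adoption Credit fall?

At $338,350 — base = 2 × $1,375 = $2,750. 6% of the $33,550 excess over $304,800 is $2,013; credit = $2,750 − $2,013 = $737.
At $343,350 — base = 2 × $1,375 = $2,750. 6% of the $38,550 excess over $304,800 is $2,313; credit = $2,750 − $2,313 = $437.
Lost: $737 − $437 = $300.

$300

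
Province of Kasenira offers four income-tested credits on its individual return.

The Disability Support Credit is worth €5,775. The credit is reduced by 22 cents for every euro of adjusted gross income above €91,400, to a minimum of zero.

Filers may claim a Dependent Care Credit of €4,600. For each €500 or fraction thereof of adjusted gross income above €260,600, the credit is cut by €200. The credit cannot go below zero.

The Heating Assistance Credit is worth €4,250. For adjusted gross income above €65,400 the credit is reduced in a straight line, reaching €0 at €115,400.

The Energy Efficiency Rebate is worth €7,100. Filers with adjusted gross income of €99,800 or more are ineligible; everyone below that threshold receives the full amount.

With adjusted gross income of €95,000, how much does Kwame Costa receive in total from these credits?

Disability Support Credit: 22% of the €3,600 excess over €91,400 is €792; credit = €5,775 − €792 = €4,983.
Dependent Care Credit: €95,000 is at or below the €260,600 threshold, so the full €4,600 applies.
Heating Assistance Credit: €95,000 is €29,600 into a €50,000 phase-out range, leaving 20,400/50,000 of the credit: €4,250 × 20,400/50,000 = €1,734.
Energy Efficiency Rebate: €95,000 is below the €99,800 cutoff, so the full €7,100 applies.
Total: €4,983 + €4,600 + €1,734 + €7,100 = €18,417.

€18,417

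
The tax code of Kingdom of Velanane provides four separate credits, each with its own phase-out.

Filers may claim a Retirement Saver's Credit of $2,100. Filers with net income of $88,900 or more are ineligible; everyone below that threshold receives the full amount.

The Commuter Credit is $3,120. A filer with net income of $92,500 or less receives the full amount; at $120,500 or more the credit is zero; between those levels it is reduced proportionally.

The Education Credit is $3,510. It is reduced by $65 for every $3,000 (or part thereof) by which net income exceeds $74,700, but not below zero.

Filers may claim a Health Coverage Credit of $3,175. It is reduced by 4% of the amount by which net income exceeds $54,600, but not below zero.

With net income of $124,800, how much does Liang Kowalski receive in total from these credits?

Retirement Saver's Credit: $124,800 meets or exceeds the $88,900 cutoff, so the credit is $0.
Commuter Credit: $124,800 is at or above $120,500, so the credit is $0.
Education Credit: income exceeds $74,700 by $50,100, which is 17 full-or-partial $3,000 increments; reduction = 17 × $65 = $1,105, leaving $2,405.
Health Coverage Credit: 4% of the $70,200 excess over $54,600 is $2,808; credit = $3,175 − $2,808 = $367.
Total: $0 + $0 + $2,405 + $367 = $2,772.

$2,772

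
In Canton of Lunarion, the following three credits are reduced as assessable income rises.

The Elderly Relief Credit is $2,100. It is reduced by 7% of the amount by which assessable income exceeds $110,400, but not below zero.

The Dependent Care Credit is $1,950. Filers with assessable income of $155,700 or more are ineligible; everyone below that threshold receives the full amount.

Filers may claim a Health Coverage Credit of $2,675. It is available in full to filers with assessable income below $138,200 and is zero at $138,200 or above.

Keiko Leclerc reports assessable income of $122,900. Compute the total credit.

$5,850

Elderly Relief Credit: 7% of the $12,500 excess over $110,400 is $875; credit = $2,100 − $875 = $1,225.
Dependent Care Credit: $122,900 is below the $155,700 cutoff, so the full $1,950 applies.
Health Coverage Credit: $122,900 is below the $138,200 cutoff, so the full $2,675 applies.
Total: $1,225 + $1,950 + $2,675 = $5,850.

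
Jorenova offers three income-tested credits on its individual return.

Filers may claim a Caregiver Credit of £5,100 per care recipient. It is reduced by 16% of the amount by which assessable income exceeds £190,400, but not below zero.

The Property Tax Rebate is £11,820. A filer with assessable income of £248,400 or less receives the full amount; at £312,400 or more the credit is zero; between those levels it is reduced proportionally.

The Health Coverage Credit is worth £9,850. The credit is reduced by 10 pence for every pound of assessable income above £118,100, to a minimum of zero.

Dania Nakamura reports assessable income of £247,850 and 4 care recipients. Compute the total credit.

£23,028

Caregiver Credit: base = 4 × £5,100 = £20,400. 16% of the £57,450 excess over £190,400 is £9,192; credit = £20,400 − £9,192 = £11,208.
Property Tax Rebate: £247,850 is at or below the £248,400 threshold, so the full £11,820 applies.
Health Coverage Credit: 10% of the £129,750 excess over £118,100 is £12,975 ≥ base, so the credit is £0.
Total: £11,208 + £11,820 + £0 = £23,028.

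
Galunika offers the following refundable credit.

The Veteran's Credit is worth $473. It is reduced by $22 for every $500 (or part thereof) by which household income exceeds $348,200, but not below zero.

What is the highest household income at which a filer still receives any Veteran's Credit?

After 21 increments the reduction is 21 × $22 = $462, leaving $11; one more increment wipes it out. Increment 21 ends at excess 21 × $500 = $10,500, so the highest qualifying income is $348,200 + $10,500 = $358,700.

$358,700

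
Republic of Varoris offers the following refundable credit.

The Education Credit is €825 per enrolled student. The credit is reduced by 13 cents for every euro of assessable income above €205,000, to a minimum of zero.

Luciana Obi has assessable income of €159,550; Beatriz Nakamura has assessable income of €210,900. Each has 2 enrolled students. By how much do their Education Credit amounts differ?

€767

Luciana (€159,550): Education Credit: base = 2 × €825 = €1,650. €159,550 is at or below the €205,000 threshold, so the full €1,650 applies.
Beatriz (€210,900): Education Credit: base = 2 × €825 = €1,650. 13% of the €5,900 excess over €205,000 is €767; credit = €1,650 − €767 = €883.
Difference: |€1,650 − €883| = €767.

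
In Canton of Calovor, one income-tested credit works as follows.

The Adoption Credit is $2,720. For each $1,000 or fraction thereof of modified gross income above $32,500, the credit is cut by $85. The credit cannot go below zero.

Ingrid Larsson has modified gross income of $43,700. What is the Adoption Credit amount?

$1,700

Adoption Credit: income exceeds $32,500 by $11,200, which is 12 full-or-partial $1,000 increments; reduction = 12 × $85 = $1,020, leaving $1,700.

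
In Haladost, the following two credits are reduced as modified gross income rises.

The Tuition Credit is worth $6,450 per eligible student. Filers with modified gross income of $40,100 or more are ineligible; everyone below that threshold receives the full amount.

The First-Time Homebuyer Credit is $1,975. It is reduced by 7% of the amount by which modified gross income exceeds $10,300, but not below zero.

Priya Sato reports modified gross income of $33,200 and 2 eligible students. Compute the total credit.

$13,272

Tuition Credit: base = 2 × $6,450 = $12,900. $33,200 is below the $40,100 cutoff, so the full $12,900 applies.
First-Time Homebuyer Credit: 7% of the $22,900 excess over $10,300 is $1,603; credit = $1,975 − $1,603 = $372.
Total: $12,900 + $372 = $13,272.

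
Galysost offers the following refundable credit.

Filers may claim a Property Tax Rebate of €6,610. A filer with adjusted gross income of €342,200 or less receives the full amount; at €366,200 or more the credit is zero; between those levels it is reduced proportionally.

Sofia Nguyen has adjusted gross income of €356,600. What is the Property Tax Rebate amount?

€2,644

Property Tax Rebate: €356,600 is €14,400 into a €24,000 phase-out range, leaving 9,600/24,000 of the credit: €6,610 × 9,600/24,000 = €2,644.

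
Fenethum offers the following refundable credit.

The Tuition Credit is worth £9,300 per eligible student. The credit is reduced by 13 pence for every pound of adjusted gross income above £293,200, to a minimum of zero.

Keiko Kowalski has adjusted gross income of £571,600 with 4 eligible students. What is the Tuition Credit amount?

Tuition Credit: base = 4 × £9,300 = £37,200. 13% of the £278,400 excess over £293,200 is £36,192; credit = £37,200 − £36,192 = £1,008.

£1,008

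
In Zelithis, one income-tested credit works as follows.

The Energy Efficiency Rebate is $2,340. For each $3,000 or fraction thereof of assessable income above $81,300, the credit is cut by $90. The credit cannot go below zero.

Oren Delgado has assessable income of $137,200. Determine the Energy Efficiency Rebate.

$630

Energy Efficiency Rebate: income exceeds $81,300 by $55,900, which is 19 full-or-partial $3,000 increments; reduction = 19 × $90 = $1,710, leaving $630.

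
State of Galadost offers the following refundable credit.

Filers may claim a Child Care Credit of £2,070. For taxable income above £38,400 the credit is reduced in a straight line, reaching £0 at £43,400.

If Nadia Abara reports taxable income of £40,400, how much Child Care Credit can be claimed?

Child Care Credit: £40,400 is £2,000 into a £5,000 phase-out range, leaving 3,000/5,000 of the credit: £2,070 × 3,000/5,000 = £1,242.

£1,242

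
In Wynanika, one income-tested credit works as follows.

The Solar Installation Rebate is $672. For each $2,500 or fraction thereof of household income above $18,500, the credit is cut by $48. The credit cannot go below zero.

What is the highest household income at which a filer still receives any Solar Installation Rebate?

After 13 increments the reduction is 13 × $48 = $624, leaving $48; one more increment wipes it out. Increment 13 ends at excess 13 × $2,500 = $32,500, so the highest qualifying income is $18,500 + $32,500 = $51,000.

$51,000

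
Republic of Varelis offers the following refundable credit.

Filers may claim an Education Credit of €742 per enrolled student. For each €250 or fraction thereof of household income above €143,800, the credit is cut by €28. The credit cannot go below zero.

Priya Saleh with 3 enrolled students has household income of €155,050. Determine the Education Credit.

Education Credit: base = 3 × €742 = €2,226. income exceeds €143,800 by €11,250, which is 45 full-or-partial €250 increments; reduction = 45 × €28 = €1,260, leaving €966.

€966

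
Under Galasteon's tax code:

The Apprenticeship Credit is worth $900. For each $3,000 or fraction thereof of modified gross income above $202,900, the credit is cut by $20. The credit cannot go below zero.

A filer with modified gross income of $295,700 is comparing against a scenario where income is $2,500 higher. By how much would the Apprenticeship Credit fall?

$20

At $295,700 — income exceeds $202,900 by $92,800, which is 31 full-or-partial $3,000 increments; reduction = 31 × $20 = $620, leaving $280.
At $298,200 — income exceeds $202,900 by $95,300, which is 32 full-or-partial $3,000 increments; reduction = 32 × $20 = $640, leaving $260.
Lost: $280 − $260 = $20.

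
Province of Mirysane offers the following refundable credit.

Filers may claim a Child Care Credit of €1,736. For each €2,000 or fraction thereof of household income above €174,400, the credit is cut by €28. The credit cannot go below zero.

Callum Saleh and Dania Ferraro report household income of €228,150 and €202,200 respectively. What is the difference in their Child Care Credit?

€364

Callum (€228,150): Child Care Credit: income exceeds €174,400 by €53,750, which is 27 full-or-partial €2,000 increments; reduction = 27 × €28 = €756, leaving €980.
Dania (€202,200): Child Care Credit: income exceeds €174,400 by €27,800, which is 14 full-or-partial €2,000 increments; reduction = 14 × €28 = €392, leaving €1,344.
Difference: |€980 − €1,344| = €364.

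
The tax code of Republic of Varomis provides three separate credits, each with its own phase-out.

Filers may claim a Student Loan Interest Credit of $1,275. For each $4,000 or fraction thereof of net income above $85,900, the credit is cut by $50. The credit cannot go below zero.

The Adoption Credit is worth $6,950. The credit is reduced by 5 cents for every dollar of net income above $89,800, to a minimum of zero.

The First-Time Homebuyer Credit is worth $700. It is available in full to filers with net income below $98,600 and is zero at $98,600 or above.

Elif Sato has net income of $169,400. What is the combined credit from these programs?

$3,195

Student Loan Interest Credit: income exceeds $85,900 by $83,500, which is 21 full-or-partial $4,000 increments; reduction = 21 × $50 = $1,050, leaving $225.
Adoption Credit: 5% of the $79,600 excess over $89,800 is $3,980; credit = $6,950 − $3,980 = $2,970.
First-Time Homebuyer Credit: $169,400 meets or exceeds the $98,600 cutoff, so the credit is $0.
Total: $225 + $2,970 + $0 = $3,195.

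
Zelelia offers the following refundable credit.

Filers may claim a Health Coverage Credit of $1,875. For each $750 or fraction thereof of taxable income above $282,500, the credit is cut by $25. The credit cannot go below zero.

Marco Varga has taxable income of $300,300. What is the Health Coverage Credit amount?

$1,275

Health Coverage Credit: income exceeds $282,500 by $17,800, which is 24 full-or-partial $750 increments; reduction = 24 × $25 = $600, leaving $1,275.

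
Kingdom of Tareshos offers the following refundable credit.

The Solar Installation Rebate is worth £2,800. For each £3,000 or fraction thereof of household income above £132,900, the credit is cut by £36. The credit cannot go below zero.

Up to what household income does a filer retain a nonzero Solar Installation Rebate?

£363,900

After 77 increments the reduction is 77 × £36 = £2,772, leaving £28; one more increment wipes it out. Increment 77 ends at excess 77 × £3,000 = £231,000, so the highest qualifying income is £132,900 + £231,000 = £363,900.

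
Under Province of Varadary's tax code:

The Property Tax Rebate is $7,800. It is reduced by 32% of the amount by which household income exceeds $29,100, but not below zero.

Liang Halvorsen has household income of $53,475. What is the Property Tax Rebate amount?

$0

Property Tax Rebate: 32% of the $24,375 excess over $29,100 is $7,800 ≥ base, so the credit is $0.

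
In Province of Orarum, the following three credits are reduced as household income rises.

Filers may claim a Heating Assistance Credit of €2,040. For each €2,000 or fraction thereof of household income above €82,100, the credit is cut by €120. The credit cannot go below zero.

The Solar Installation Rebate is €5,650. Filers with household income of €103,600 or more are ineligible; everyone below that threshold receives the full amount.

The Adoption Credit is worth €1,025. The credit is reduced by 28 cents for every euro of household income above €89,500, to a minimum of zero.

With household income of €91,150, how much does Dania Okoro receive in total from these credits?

Heating Assistance Credit: income exceeds €82,100 by €9,050, which is 5 full-or-partial €2,000 increments; reduction = 5 × €120 = €600, leaving €1,440.
Solar Installation Rebate: €91,150 is below the €103,600 cutoff, so the full €5,650 applies.
Adoption Credit: 28% of the €1,650 excess over €89,500 is €462; credit = €1,025 − €462 = €563.
Total: €1,440 + €5,650 + €563 = €7,653.

€7,653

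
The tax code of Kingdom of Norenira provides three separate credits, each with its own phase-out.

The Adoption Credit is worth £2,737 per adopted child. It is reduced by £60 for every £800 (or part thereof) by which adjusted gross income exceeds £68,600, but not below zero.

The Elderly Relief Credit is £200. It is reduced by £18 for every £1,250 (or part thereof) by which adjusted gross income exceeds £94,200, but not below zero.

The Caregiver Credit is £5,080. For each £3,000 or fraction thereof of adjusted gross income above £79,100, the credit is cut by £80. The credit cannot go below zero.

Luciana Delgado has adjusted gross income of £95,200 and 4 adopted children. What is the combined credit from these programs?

£13,690

Adoption Credit: base = 4 × £2,737 = £10,948. income exceeds £68,600 by £26,600, which is 34 full-or-partial £800 increments; reduction = 34 × £60 = £2,040, leaving £8,908.
Elderly Relief Credit: income exceeds £94,200 by £1,000, which is 1 full-or-partial £1,250 increment; reduction = 1 × £18 = £18, leaving £182.
Caregiver Credit: income exceeds £79,100 by £16,100, which is 6 full-or-partial £3,000 increments; reduction = 6 × £80 = £480, leaving £4,600.
Total: £8,908 + £182 + £4,600 = £13,690.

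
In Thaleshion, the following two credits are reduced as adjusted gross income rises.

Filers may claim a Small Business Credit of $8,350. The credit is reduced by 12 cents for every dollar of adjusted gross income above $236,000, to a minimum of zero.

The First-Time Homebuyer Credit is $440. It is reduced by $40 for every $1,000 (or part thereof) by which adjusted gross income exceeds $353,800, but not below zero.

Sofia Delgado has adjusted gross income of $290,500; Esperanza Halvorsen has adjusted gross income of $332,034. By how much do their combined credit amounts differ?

$1,810

Sofia ($290,500): Small Business Credit: 12% of the $54,500 excess over $236,000 is $6,540; credit = $8,350 − $6,540 = $1,810. First-Time Homebuyer Credit: $290,500 is at or below the $353,800 threshold, so the full $440 applies. total $1,810 + $440 = $2,250
Esperanza ($332,034): Small Business Credit: 12% of the $96,034 excess over $236,000 is $11,524.08 ≥ base, so the credit is $0. First-Time Homebuyer Credit: $332,034 is at or below the $353,800 threshold, so the full $440 applies. total $0 + $440 = $440
Difference: |$2,250 − $440| = $1,810.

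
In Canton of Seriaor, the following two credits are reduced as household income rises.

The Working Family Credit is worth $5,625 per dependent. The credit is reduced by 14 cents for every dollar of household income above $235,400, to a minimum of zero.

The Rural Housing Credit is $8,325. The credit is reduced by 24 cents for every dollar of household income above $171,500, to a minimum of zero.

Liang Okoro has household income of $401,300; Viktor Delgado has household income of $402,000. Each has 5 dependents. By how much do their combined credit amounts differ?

Liang ($401,300): Working Family Credit: base = 5 × $5,625 = $28,125. 14% of the $165,900 excess over $235,400 is $23,226; credit = $28,125 − $23,226 = $4,899. Rural Housing Credit: 24% of the $229,800 excess over $171,500 is $55,152 ≥ base, so the credit is $0. total $4,899 + $0 = $4,899
Viktor ($402,000): Working Family Credit: base = 5 × $5,625 = $28,125. 14% of the $166,600 excess over $235,400 is $23,324; credit = $28,125 − $23,324 = $4,801. Rural Housing Credit: 24% of the $230,500 excess over $171,500 is $55,320 ≥ base, so the credit is $0. total $4,801 + $0 = $4,801
Difference: |$4,899 − $4,801| = $98.

$98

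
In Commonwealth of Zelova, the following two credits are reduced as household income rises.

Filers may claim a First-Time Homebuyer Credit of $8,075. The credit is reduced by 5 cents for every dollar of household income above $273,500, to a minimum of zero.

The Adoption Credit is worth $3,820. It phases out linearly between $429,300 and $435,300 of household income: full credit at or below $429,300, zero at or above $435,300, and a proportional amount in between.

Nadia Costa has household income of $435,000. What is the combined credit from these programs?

First-Time Homebuyer Credit: 5% of the $161,500 excess over $273,500 is $8,075 ≥ base, so the credit is $0.
Adoption Credit: $435,000 is $5,700 into a $6,000 phase-out range, leaving 300/6,000 of the credit: $3,820 × 300/6,000 = $191.
Total: $0 + $191 = $191.

$191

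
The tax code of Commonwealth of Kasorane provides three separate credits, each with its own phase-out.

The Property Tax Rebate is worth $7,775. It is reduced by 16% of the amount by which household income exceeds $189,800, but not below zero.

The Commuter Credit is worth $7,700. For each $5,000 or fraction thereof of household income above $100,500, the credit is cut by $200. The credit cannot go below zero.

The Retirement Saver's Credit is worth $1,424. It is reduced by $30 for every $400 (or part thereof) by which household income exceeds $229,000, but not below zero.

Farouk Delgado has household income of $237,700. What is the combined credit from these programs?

Property Tax Rebate: 16% of the $47,900 excess over $189,800 is $7,664; credit = $7,775 − $7,664 = $111.
Commuter Credit: income exceeds $100,500 by $137,200, which is 28 full-or-partial $5,000 increments; reduction = 28 × $200 = $5,600, leaving $2,100.
Retirement Saver's Credit: income exceeds $229,000 by $8,700, which is 22 full-or-partial $400 increments; reduction = 22 × $30 = $660, leaving $764.
Total: $111 + $2,100 + $764 = $2,975.

$2,975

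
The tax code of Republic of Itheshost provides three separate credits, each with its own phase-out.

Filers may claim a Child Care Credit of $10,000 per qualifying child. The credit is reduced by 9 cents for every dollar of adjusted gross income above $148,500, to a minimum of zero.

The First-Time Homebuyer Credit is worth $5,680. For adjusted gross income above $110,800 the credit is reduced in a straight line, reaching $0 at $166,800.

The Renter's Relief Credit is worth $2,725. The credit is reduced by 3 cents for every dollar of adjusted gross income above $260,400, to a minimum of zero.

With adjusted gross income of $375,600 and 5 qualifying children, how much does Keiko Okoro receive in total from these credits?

$29,561

Child Care Credit: base = 5 × $10,000 = $50,000. 9% of the $227,100 excess over $148,500 is $20,439; credit = $50,000 − $20,439 = $29,561.
First-Time Homebuyer Credit: $375,600 is at or above $166,800, so the credit is $0.
Renter's Relief Credit: 3% of the $115,200 excess over $260,400 is $3,456 ≥ base, so the credit is $0.
Total: $29,561 + $0 + $0 = $29,561.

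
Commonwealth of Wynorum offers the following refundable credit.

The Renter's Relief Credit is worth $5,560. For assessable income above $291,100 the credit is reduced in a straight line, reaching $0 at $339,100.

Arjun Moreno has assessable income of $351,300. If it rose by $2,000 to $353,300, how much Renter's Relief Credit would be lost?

At $351,300 — $351,300 is at or above $339,100, so the credit is $0.
At $353,300 — $353,300 is at or above $339,100, so the credit is $0.
Lost: $0 − $0 = $0.

$0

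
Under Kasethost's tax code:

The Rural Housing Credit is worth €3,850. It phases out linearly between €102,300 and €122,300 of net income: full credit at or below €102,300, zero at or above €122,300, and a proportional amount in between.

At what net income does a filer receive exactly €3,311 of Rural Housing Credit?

€3,311 is 3,311/3,850 of the full €3,850, so 539/3,850 of the €20,000 range has been used: income = €102,300 + €20,000 × 539/3,850 = €105,100.

€105,100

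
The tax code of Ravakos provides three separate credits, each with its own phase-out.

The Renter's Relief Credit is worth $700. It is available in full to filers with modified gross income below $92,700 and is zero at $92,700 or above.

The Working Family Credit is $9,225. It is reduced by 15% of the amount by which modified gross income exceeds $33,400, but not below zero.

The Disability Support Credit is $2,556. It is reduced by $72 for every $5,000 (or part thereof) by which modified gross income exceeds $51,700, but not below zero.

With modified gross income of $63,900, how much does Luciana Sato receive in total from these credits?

$7,690

Renter's Relief Credit: $63,900 is below the $92,700 cutoff, so the full $700 applies.
Working Family Credit: 15% of the $30,500 excess over $33,400 is $4,575; credit = $9,225 − $4,575 = $4,650.
Disability Support Credit: income exceeds $51,700 by $12,200, which is 3 full-or-partial $5,000 increments; reduction = 3 × $72 = $216, leaving $2,340.
Total: $700 + $4,650 + $2,340 = $7,690.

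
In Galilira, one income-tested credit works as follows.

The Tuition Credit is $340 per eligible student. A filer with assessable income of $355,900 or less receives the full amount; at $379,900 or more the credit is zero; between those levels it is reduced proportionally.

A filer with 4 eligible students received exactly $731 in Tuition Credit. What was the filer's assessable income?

Full credit = 4 × $340 = $1,360.
$731 is 731/1,360 of the full $1,360, so 629/1,360 of the $24,000 range has been used: income = $355,900 + $24,000 × 629/1,360 = $367,000.

$367,000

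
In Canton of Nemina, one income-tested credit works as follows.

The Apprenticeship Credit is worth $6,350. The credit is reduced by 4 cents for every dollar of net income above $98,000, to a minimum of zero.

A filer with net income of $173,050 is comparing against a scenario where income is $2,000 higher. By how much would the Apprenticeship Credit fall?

$80

At $173,050 — 4% of the $75,050 excess over $98,000 is $3,002; credit = $6,350 − $3,002 = $3,348.
At $175,050 — 4% of the $77,050 excess over $98,000 is $3,082; credit = $6,350 − $3,082 = $3,268.
Lost: $3,348 − $3,268 = $80.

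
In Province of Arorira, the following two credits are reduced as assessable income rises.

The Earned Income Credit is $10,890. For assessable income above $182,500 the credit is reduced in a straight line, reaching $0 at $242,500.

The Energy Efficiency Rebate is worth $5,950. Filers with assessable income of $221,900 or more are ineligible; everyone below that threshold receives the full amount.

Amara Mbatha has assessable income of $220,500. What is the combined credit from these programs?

Earned Income Credit: $220,500 is $38,000 into a $60,000 phase-out range, leaving 22,000/60,000 of the credit: $10,890 × 22,000/60,000 = $3,993.
Energy Efficiency Rebate: $220,500 is below the $221,900 cutoff, so the full $5,950 applies.
Total: $3,993 + $5,950 = $9,943.

$9,943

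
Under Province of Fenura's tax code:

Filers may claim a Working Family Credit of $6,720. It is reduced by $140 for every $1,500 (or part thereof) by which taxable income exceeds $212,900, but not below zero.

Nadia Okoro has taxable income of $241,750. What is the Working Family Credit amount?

Working Family Credit: income exceeds $212,900 by $28,850, which is 20 full-or-partial $1,500 increments; reduction = 20 × $140 = $2,800, leaving $3,920.

$3,920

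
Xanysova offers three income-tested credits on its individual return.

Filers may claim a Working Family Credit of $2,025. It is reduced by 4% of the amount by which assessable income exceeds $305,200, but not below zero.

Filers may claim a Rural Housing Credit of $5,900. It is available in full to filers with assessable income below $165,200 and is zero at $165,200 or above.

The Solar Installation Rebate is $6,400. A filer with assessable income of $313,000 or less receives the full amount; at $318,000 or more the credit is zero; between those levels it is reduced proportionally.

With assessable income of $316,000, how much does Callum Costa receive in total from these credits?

$4,153

Working Family Credit: 4% of the $10,800 excess over $305,200 is $432; credit = $2,025 − $432 = $1,593.
Rural Housing Credit: $316,000 meets or exceeds the $165,200 cutoff, so the credit is $0.
Solar Installation Rebate: $316,000 is $3,000 into a $5,000 phase-out range, leaving 2,000/5,000 of the credit: $6,400 × 2,000/5,000 = $2,560.
Total: $1,593 + $0 + $2,560 = $4,153.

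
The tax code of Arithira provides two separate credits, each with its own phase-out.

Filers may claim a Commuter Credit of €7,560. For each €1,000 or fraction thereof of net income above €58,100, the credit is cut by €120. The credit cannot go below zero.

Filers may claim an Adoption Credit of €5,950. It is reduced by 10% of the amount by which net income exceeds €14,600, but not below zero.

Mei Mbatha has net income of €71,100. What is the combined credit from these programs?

Commuter Credit: income exceeds €58,100 by €13,000, which is 13 full-or-partial €1,000 increments; reduction = 13 × €120 = €1,560, leaving €6,000.
Adoption Credit: 10% of the €56,500 excess over €14,600 is €5,650; credit = €5,950 − €5,650 = €300.
Total: €6,000 + €300 = €6,300.

€6,300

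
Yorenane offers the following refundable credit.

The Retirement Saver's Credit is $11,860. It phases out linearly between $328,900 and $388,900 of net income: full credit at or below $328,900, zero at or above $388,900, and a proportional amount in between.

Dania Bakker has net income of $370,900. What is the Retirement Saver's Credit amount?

$3,558

Retirement Saver's Credit: $370,900 is $42,000 into a $60,000 phase-out range, leaving 18,000/60,000 of the credit: $11,860 × 18,000/60,000 = $3,558.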